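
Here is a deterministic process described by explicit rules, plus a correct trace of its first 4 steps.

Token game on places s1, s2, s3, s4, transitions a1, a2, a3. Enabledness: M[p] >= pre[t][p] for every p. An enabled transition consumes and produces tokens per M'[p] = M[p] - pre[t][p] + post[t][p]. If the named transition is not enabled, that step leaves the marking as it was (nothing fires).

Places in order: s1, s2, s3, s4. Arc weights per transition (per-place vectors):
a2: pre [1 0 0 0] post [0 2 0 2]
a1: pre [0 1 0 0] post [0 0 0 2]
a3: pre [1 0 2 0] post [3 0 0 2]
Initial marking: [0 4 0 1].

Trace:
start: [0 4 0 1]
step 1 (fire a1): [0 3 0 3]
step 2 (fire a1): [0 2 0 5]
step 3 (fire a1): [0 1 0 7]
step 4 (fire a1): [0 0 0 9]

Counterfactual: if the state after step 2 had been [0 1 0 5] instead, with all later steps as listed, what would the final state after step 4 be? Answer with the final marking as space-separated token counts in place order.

state after step 2 := [0 1 0 5]
step 3 (fire a1): [0 0 0 7]
step 4 (fire a1): [0 0 0 7]

0 0 0 7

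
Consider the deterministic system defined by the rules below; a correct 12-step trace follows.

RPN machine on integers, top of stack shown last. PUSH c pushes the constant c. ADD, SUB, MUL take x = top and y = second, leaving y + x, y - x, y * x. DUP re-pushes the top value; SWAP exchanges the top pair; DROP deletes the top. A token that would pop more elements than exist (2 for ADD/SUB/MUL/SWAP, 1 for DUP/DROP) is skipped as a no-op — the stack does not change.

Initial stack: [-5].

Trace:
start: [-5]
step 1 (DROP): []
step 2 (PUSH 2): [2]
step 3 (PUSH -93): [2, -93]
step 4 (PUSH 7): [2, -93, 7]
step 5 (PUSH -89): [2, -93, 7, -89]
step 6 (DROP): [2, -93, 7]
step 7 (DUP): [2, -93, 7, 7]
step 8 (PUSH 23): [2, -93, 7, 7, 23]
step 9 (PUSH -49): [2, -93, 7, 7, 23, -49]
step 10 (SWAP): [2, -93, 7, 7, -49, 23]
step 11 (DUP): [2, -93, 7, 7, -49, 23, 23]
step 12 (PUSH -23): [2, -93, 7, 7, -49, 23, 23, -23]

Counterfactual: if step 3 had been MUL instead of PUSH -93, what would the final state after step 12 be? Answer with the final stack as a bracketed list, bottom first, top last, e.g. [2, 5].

[2, 7, 7, -49, 23, 23, -23]

(re-executing from step 3 with the substitution; state before step 3: [2])
step 3 (MUL): [2]
step 4 (PUSH 7): [2, 7]
step 5 (PUSH -89): [2, 7, -89]
step 6 (DROP): [2, 7]
step 7 (DUP): [2, 7, 7]
step 8 (PUSH 23): [2, 7, 7, 23]
step 9 (PUSH -49): [2, 7, 7, 23, -49]
step 10 (SWAP): [2, 7, 7, -49, 23]
step 11 (DUP): [2, 7, 7, -49, 23, 23]
step 12 (PUSH -23): [2, 7, 7, -49, 23, 23, -23]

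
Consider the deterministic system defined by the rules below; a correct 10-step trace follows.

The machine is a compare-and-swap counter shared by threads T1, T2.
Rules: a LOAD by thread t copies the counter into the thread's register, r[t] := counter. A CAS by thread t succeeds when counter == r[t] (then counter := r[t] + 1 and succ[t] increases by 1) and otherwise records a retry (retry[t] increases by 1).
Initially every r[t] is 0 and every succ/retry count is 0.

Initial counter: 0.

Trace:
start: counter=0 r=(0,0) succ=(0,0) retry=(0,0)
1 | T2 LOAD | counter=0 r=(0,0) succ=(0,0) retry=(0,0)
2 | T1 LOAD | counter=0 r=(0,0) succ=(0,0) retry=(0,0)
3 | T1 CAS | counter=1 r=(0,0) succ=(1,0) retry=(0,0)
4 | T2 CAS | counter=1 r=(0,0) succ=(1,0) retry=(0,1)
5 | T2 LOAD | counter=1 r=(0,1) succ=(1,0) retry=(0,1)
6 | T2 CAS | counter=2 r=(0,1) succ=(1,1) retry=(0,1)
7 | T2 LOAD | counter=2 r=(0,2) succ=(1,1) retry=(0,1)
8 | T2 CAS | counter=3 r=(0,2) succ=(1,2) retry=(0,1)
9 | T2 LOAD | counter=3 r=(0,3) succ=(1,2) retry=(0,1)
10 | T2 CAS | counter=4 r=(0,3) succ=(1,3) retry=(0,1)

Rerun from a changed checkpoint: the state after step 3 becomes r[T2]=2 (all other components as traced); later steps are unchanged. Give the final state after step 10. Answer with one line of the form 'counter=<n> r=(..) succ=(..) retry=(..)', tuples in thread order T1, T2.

counter=4 r=(0,3) succ=(1,3) retry=(0,1)

state after step 3 := counter=1 r=(0,2) succ=(1,0) retry=(0,0)
4 | T2 CAS | counter=1 r=(0,2) succ=(1,0) retry=(0,1)
5 | T2 LOAD | counter=1 r=(0,1) succ=(1,0) retry=(0,1)
6 | T2 CAS | counter=2 r=(0,1) succ=(1,1) retry=(0,1)
7 | T2 LOAD | counter=2 r=(0,2) succ=(1,1) retry=(0,1)
8 | T2 CAS | counter=3 r=(0,2) succ=(1,2) retry=(0,1)
9 | T2 LOAD | counter=3 r=(0,3) succ=(1,2) retry=(0,1)
10 | T2 CAS | counter=4 r=(0,3) succ=(1,3) retry=(0,1)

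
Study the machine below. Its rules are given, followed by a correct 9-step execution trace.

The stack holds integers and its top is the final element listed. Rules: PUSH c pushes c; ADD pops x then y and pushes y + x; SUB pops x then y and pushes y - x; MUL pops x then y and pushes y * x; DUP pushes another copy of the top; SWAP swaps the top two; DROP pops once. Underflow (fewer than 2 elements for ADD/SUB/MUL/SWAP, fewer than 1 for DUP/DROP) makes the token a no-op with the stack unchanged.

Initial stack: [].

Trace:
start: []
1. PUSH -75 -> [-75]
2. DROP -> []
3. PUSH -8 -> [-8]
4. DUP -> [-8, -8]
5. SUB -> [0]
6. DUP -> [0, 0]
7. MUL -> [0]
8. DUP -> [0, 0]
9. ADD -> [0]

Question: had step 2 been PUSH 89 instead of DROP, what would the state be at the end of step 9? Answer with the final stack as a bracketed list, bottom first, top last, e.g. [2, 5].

[-75, 89, 0]

(re-executing from step 2 with the substitution; state before step 2: [-75])
2. PUSH 89 -> [-75, 89]
3. PUSH -8 -> [-75, 89, -8]
4. DUP -> [-75, 89, -8, -8]
5. SUB -> [-75, 89, 0]
6. DUP -> [-75, 89, 0, 0]
7. MUL -> [-75, 89, 0]
8. DUP -> [-75, 89, 0, 0]
9. ADD -> [-75, 89, 0]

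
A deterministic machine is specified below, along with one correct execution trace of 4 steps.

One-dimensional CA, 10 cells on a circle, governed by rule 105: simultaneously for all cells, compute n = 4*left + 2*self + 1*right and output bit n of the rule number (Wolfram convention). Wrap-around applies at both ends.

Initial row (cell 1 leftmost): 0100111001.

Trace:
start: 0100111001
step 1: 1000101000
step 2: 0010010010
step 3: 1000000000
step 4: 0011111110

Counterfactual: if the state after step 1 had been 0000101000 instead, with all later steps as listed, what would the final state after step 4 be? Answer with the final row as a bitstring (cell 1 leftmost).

state after step 1 := 0000101000
step 2: 1110010011
step 3: 0010000010
step 4: 1000111000

1000111000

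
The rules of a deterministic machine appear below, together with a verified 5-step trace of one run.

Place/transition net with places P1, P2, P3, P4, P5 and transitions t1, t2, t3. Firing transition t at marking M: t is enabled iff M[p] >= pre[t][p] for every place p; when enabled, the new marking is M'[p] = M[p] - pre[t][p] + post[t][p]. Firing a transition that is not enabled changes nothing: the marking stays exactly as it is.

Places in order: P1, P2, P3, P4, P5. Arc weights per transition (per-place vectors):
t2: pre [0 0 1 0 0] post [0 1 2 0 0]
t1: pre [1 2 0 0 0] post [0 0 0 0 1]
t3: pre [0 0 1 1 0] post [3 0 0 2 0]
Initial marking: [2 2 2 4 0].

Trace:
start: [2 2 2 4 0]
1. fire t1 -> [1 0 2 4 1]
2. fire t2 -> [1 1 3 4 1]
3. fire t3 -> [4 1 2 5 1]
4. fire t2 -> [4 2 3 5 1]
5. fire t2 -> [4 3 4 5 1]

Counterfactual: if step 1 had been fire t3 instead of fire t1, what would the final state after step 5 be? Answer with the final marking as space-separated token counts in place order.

8 5 3 6 0

(re-executing from step 1 with the substitution; state before step 1: [2 2 2 4 0])
1. fire t3 -> [5 2 1 5 0]
2. fire t2 -> [5 3 2 5 0]
3. fire t3 -> [8 3 1 6 0]
4. fire t2 -> [8 4 2 6 0]
5. fire t2 -> [8 5 3 6 0]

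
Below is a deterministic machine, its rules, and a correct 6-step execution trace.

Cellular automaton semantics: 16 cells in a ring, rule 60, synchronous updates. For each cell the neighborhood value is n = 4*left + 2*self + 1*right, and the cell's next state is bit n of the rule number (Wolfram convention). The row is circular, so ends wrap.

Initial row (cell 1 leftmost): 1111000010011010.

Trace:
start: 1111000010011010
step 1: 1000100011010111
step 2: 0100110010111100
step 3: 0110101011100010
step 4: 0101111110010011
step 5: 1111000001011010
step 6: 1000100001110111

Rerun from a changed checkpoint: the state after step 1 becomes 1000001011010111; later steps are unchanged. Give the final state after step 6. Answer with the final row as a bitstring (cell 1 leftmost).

1000011110000111

state after step 1 := 1000001011010111
step 2: 0100001110111100
step 3: 0110001001100010
step 4: 0101001101010011
step 5: 1111101011111010
step 6: 1000011110000111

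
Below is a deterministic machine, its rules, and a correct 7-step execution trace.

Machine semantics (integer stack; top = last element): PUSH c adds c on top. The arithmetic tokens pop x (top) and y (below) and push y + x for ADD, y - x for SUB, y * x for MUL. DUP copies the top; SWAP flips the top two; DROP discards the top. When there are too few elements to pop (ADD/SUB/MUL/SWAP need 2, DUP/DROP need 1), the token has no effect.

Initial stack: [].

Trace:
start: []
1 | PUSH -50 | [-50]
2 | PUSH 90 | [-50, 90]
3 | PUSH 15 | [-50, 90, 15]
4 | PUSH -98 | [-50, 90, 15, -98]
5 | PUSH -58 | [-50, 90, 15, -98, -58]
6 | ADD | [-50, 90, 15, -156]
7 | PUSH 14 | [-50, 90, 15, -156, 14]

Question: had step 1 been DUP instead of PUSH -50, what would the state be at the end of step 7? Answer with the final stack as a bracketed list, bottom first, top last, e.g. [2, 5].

[90, 15, -156, 14]

(re-executing from step 1 with the substitution; state before step 1: [])
1 | DUP | []
2 | PUSH 90 | [90]
3 | PUSH 15 | [90, 15]
4 | PUSH -98 | [90, 15, -98]
5 | PUSH -58 | [90, 15, -98, -58]
6 | ADD | [90, 15, -156]
7 | PUSH 14 | [90, 15, -156, 14]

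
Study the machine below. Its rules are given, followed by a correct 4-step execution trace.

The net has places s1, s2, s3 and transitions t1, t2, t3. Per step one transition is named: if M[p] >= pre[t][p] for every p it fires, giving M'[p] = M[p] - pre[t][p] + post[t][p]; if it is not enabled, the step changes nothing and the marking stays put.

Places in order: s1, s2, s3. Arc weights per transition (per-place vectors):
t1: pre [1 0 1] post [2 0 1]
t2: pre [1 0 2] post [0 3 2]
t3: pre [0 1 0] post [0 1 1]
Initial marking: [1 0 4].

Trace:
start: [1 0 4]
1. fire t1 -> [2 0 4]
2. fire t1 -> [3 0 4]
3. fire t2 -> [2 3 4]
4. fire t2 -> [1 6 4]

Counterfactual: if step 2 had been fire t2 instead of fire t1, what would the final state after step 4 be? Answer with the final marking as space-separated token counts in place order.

(re-executing from step 2 with the substitution; state before step 2: [2 0 4])
2. fire t2 -> [1 3 4]
3. fire t2 -> [0 6 4]
4. fire t2 -> [0 6 4]

0 6 4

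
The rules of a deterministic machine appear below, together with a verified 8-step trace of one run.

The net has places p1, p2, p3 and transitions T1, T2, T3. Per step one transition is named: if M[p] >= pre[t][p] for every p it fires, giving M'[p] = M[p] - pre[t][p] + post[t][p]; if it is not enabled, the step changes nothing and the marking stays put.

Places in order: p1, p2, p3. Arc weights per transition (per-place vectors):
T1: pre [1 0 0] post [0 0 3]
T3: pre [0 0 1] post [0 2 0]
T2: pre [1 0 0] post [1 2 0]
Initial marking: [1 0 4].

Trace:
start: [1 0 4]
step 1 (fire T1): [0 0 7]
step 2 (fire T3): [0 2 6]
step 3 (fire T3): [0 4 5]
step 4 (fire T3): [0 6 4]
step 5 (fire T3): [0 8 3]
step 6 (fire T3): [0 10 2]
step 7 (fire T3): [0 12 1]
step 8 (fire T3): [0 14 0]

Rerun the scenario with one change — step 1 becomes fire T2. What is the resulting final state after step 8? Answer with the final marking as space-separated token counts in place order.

1 10 0

(re-executing from step 1 with the substitution; state before step 1: [1 0 4])
step 1 (fire T2): [1 2 4]
step 2 (fire T3): [1 4 3]
step 3 (fire T3): [1 6 2]
step 4 (fire T3): [1 8 1]
step 5 (fire T3): [1 10 0]
step 6 (fire T3): [1 10 0]
step 7 (fire T3): [1 10 0]
step 8 (fire T3): [1 10 0]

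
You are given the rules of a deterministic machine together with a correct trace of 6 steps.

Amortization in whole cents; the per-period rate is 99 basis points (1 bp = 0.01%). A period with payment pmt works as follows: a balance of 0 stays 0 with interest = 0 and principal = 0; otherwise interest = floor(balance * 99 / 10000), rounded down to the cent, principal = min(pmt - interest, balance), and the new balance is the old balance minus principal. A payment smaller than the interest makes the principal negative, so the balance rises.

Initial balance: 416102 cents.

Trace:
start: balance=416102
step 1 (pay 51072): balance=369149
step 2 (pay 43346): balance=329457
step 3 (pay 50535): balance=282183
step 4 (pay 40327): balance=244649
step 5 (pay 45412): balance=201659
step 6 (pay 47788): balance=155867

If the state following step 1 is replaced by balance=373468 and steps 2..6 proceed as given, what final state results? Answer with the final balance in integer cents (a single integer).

160404

state after step 1 := balance=373468
step 2 (pay 43346): balance=333819
step 3 (pay 50535): balance=286588
step 4 (pay 40327): balance=249098
step 5 (pay 45412): balance=206152
step 6 (pay 47788): balance=160404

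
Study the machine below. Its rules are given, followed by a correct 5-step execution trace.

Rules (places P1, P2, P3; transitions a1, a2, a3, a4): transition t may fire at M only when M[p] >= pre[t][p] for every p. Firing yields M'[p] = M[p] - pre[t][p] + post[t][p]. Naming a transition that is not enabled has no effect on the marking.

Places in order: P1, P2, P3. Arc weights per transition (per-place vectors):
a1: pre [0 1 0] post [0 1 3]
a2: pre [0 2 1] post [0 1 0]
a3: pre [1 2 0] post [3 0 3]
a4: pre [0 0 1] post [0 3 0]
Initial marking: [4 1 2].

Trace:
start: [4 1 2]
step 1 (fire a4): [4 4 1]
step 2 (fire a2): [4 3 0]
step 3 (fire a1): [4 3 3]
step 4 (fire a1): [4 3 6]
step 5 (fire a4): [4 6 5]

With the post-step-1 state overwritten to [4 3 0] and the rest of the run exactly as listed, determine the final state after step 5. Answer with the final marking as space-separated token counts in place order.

4 6 5

state after step 1 := [4 3 0]
step 2 (fire a2): [4 3 0]
step 3 (fire a1): [4 3 3]
step 4 (fire a1): [4 3 6]
step 5 (fire a4): [4 6 5]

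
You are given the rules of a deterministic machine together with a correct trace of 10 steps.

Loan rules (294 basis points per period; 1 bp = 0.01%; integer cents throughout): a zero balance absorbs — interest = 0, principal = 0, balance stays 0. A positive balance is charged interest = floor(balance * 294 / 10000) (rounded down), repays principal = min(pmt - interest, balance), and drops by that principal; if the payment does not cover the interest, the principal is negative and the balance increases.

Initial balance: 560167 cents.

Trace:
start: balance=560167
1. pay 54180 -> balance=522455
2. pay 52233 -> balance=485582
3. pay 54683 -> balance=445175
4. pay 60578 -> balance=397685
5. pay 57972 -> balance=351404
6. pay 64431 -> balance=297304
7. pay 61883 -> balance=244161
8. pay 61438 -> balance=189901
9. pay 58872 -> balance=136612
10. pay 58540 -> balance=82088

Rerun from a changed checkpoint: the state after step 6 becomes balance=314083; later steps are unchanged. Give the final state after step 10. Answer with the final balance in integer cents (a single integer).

100929

state after step 6 := balance=314083
7. pay 61883 -> balance=261434
8. pay 61438 -> balance=207682
9. pay 58872 -> balance=154915
10. pay 58540 -> balance=100929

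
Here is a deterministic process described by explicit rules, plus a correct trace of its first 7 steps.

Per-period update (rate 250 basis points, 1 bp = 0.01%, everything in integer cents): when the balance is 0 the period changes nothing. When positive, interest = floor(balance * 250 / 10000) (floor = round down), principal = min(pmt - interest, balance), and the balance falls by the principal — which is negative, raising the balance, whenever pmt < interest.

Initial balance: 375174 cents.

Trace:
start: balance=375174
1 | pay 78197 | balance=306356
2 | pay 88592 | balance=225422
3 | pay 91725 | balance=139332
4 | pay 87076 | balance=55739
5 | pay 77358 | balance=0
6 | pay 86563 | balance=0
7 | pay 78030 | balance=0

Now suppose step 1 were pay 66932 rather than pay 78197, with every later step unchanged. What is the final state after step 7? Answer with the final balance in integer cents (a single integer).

0

(re-executing from step 1 with the substitution; state before step 1: balance=375174)
1 | pay 66932 | balance=317621
2 | pay 88592 | balance=236969
3 | pay 91725 | balance=151168
4 | pay 87076 | balance=67871
5 | pay 77358 | balance=0
6 | pay 86563 | balance=0
7 | pay 78030 | balance=0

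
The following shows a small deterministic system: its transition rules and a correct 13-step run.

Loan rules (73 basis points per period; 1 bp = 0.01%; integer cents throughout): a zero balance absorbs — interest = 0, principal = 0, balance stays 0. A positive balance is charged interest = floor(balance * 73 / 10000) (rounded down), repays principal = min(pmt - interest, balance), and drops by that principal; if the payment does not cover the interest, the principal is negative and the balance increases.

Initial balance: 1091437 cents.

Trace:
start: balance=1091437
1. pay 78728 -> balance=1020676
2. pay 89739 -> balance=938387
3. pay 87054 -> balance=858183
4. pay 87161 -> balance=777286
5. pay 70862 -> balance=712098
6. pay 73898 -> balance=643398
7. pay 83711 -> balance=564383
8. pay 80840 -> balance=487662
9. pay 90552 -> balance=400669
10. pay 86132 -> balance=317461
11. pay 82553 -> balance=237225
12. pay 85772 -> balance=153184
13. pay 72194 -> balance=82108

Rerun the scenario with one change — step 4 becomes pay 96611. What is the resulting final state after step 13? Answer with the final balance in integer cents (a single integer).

72020

(re-executing from step 4 with the substitution; state before step 4: balance=858183)
4. pay 96611 -> balance=767836
5. pay 70862 -> balance=702579
6. pay 73898 -> balance=633809
7. pay 83711 -> balance=554724
8. pay 80840 -> balance=477933
9. pay 90552 -> balance=390869
10. pay 86132 -> balance=307590
11. pay 82553 -> balance=227282
12. pay 85772 -> balance=143169
13. pay 72194 -> balance=72020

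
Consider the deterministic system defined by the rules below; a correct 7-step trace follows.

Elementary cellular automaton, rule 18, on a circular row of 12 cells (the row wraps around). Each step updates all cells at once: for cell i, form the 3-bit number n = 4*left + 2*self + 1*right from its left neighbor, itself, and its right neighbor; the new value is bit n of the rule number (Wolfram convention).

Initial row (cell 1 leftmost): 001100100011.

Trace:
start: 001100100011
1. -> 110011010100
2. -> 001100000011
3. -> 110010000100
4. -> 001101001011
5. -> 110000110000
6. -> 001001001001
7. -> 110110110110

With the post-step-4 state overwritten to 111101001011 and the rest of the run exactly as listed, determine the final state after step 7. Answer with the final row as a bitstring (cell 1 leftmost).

state after step 4 := 111101001011
5. -> 000000110000
6. -> 000001001000
7. -> 000010110100

000010110100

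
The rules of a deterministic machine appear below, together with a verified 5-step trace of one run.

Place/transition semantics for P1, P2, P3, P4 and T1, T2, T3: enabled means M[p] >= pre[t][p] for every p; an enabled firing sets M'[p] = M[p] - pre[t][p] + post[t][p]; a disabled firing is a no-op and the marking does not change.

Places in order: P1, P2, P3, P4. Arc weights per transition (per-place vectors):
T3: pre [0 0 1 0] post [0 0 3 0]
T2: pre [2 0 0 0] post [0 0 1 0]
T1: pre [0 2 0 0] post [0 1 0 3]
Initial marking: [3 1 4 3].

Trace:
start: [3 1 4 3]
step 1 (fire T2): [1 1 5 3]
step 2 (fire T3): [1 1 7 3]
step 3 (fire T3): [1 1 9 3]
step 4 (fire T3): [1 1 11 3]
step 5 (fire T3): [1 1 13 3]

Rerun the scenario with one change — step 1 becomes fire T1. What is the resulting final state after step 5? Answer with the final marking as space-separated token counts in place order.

(re-executing from step 1 with the substitution; state before step 1: [3 1 4 3])
step 1 (fire T1): [3 1 4 3]
step 2 (fire T3): [3 1 6 3]
step 3 (fire T3): [3 1 8 3]
step 4 (fire T3): [3 1 10 3]
step 5 (fire T3): [3 1 12 3]

3 1 12 3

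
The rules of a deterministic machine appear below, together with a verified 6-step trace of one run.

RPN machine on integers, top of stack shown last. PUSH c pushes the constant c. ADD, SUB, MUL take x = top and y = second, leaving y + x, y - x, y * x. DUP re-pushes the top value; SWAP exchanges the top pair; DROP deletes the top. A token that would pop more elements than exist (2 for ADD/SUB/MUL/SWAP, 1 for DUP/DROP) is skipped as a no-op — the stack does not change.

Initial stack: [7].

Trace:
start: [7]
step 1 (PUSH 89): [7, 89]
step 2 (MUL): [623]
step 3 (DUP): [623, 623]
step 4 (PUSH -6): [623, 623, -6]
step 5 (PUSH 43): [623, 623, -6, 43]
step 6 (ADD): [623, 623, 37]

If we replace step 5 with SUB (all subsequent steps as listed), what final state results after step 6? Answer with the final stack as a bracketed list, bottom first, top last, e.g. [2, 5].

[1252]

(re-executing from step 5 with the substitution; state before step 5: [623, 623, -6])
step 5 (SUB): [623, 629]
step 6 (ADD): [1252]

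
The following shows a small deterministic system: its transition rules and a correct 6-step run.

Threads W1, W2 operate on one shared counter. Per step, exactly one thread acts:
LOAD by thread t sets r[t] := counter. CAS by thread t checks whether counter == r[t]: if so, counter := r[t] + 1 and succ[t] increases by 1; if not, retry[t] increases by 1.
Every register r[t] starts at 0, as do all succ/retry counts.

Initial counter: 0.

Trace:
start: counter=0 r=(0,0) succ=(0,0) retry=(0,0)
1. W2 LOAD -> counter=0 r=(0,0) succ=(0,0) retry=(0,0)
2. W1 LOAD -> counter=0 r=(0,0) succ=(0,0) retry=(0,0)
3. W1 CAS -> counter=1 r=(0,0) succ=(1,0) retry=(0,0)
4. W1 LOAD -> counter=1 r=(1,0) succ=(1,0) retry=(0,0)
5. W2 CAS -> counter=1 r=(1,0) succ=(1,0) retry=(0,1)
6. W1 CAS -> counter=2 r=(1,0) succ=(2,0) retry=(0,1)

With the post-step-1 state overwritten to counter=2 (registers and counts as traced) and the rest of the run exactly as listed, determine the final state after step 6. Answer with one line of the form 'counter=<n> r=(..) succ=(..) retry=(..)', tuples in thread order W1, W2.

counter=4 r=(3,0) succ=(2,0) retry=(0,1)

state after step 1 := counter=2 r=(0,0) succ=(0,0) retry=(0,0)
2. W1 LOAD -> counter=2 r=(2,0) succ=(0,0) retry=(0,0)
3. W1 CAS -> counter=3 r=(2,0) succ=(1,0) retry=(0,0)
4. W1 LOAD -> counter=3 r=(3,0) succ=(1,0) retry=(0,0)
5. W2 CAS -> counter=3 r=(3,0) succ=(1,0) retry=(0,1)
6. W1 CAS -> counter=4 r=(3,0) succ=(2,0) retry=(0,1)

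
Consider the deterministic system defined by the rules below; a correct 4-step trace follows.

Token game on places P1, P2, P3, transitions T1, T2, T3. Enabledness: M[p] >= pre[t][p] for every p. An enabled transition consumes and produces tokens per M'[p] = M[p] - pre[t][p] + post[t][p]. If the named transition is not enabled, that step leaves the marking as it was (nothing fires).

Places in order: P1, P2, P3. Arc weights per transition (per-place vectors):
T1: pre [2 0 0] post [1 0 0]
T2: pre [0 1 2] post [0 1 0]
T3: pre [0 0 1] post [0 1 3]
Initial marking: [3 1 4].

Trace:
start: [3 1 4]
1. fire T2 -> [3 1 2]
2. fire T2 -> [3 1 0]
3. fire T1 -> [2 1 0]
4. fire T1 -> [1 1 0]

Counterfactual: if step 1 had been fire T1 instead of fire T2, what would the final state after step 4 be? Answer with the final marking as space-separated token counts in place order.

(re-executing from step 1 with the substitution; state before step 1: [3 1 4])
1. fire T1 -> [2 1 4]
2. fire T2 -> [2 1 2]
3. fire T1 -> [1 1 2]
4. fire T1 -> [1 1 2]

1 1 2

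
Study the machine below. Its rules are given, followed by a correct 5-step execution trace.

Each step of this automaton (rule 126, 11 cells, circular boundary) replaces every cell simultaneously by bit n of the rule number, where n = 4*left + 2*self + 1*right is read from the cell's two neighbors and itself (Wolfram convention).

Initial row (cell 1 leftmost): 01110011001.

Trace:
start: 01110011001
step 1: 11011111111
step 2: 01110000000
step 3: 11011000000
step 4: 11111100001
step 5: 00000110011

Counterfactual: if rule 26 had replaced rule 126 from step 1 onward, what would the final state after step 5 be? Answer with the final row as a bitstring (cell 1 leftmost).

(re-executing steps 1..5 under rule 26; state before step 1: 01110011001)
step 1: 01001110110
step 2: 10111000101
step 3: 00100101001
step 4: 11011000110
step 5: 10010101100

10010101100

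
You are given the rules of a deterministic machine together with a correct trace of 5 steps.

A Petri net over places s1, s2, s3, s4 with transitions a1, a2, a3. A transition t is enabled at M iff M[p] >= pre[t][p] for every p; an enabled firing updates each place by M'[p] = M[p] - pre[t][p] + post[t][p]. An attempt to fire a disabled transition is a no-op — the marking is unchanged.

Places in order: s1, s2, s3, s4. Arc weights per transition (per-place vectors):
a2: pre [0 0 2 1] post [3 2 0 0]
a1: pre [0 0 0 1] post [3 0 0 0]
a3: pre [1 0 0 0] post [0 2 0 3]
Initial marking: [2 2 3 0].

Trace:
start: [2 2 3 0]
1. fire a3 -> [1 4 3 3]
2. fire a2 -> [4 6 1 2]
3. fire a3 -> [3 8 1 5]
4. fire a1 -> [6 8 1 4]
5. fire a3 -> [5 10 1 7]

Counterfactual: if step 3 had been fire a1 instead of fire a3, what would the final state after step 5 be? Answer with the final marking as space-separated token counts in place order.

9 8 1 3

(re-executing from step 3 with the substitution; state before step 3: [4 6 1 2])
3. fire a1 -> [7 6 1 1]
4. fire a1 -> [10 6 1 0]
5. fire a3 -> [9 8 1 3]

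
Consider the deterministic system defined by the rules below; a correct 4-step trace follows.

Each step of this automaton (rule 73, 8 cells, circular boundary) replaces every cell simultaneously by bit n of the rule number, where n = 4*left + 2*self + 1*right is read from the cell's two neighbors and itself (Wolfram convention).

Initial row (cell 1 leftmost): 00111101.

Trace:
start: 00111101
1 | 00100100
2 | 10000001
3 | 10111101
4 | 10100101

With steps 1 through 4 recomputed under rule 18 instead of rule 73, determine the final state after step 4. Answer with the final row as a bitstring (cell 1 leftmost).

(re-executing steps 1..4 under rule 18; state before step 1: 00111101)
1 | 11000000
2 | 00100001
3 | 11010010
4 | 00001100

00001100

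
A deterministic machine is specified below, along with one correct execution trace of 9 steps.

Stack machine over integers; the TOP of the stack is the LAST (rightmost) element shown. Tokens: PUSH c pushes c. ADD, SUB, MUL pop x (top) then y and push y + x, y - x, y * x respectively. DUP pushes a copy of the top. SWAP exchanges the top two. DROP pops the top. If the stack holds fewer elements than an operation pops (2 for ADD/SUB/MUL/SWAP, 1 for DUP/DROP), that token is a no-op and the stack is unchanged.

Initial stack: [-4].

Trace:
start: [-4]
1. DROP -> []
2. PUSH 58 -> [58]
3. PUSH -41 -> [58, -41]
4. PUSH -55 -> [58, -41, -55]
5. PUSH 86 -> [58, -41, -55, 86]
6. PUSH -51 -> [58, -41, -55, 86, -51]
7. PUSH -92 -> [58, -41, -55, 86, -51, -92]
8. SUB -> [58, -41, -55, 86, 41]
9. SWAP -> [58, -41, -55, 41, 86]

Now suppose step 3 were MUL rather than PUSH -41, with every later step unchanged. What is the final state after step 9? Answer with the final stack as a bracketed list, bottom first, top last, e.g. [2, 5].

[58, -55, 41, 86]

(re-executing from step 3 with the substitution; state before step 3: [58])
3. MUL -> [58]
4. PUSH -55 -> [58, -55]
5. PUSH 86 -> [58, -55, 86]
6. PUSH -51 -> [58, -55, 86, -51]
7. PUSH -92 -> [58, -55, 86, -51, -92]
8. SUB -> [58, -55, 86, 41]
9. SWAP -> [58, -55, 41, 86]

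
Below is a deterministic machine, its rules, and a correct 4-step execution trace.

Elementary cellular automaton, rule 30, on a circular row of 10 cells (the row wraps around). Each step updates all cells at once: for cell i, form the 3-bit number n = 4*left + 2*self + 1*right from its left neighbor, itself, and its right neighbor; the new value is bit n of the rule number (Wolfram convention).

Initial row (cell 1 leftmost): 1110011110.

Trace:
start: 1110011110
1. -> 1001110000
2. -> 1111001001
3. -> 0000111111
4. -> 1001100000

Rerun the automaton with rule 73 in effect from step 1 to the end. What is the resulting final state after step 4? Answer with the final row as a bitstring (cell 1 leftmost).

(re-executing steps 1..4 under rule 73; state before step 1: 1110011110)
1. -> 1010010010
2. -> 0000000000
3. -> 1111111111
4. -> 0000000000

0000000000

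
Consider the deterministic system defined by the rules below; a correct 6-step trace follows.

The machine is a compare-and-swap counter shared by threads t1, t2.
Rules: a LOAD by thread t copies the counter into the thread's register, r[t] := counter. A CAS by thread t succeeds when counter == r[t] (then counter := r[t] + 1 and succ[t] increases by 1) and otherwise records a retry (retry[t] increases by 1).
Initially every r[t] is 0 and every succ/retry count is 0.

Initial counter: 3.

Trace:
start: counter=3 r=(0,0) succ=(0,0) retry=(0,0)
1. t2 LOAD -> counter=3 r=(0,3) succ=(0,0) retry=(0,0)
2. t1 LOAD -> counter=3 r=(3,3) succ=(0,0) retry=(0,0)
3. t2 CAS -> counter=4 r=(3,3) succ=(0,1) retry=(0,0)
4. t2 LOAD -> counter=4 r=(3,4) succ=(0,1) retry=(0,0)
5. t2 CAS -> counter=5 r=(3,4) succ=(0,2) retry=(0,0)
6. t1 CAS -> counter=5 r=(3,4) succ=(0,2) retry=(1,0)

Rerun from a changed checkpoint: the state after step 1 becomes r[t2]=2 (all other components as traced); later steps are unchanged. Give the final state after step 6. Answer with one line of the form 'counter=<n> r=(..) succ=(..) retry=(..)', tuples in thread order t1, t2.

state after step 1 := counter=3 r=(0,2) succ=(0,0) retry=(0,0)
2. t1 LOAD -> counter=3 r=(3,2) succ=(0,0) retry=(0,0)
3. t2 CAS -> counter=3 r=(3,2) succ=(0,0) retry=(0,1)
4. t2 LOAD -> counter=3 r=(3,3) succ=(0,0) retry=(0,1)
5. t2 CAS -> counter=4 r=(3,3) succ=(0,1) retry=(0,1)
6. t1 CAS -> counter=4 r=(3,3) succ=(0,1) retry=(1,1)

counter=4 r=(3,3) succ=(0,1) retry=(1,1)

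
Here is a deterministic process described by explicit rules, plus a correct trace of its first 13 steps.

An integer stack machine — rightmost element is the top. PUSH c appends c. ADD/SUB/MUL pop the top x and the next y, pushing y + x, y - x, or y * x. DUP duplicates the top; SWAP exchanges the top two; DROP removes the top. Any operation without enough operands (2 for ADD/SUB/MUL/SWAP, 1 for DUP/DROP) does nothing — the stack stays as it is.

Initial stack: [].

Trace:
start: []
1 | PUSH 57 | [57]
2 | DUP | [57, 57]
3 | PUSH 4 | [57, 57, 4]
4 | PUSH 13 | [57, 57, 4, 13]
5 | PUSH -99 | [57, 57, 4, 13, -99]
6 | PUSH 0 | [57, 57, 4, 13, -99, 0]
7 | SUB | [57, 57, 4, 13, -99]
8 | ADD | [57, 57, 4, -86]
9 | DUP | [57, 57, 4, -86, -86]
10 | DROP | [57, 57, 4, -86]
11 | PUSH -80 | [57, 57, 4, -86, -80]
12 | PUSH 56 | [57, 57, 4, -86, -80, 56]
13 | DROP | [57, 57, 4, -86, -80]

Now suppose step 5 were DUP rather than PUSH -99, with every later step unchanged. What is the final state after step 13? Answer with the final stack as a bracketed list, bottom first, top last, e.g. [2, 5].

(re-executing from step 5 with the substitution; state before step 5: [57, 57, 4, 13])
5 | DUP | [57, 57, 4, 13, 13]
6 | PUSH 0 | [57, 57, 4, 13, 13, 0]
7 | SUB | [57, 57, 4, 13, 13]
8 | ADD | [57, 57, 4, 26]
9 | DUP | [57, 57, 4, 26, 26]
10 | DROP | [57, 57, 4, 26]
11 | PUSH -80 | [57, 57, 4, 26, -80]
12 | PUSH 56 | [57, 57, 4, 26, -80, 56]
13 | DROP | [57, 57, 4, 26, -80]

[57, 57, 4, 26, -80]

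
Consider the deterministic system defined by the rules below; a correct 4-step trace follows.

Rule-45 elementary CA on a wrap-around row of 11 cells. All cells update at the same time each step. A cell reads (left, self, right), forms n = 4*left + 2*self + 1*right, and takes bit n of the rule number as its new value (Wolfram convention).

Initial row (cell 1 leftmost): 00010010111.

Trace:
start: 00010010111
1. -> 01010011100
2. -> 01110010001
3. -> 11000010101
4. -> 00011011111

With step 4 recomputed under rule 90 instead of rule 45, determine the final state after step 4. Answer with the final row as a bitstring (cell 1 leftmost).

01100100001

(re-executing step 4 under rule 90; state before step 4: 11000010101)
4. -> 01100100001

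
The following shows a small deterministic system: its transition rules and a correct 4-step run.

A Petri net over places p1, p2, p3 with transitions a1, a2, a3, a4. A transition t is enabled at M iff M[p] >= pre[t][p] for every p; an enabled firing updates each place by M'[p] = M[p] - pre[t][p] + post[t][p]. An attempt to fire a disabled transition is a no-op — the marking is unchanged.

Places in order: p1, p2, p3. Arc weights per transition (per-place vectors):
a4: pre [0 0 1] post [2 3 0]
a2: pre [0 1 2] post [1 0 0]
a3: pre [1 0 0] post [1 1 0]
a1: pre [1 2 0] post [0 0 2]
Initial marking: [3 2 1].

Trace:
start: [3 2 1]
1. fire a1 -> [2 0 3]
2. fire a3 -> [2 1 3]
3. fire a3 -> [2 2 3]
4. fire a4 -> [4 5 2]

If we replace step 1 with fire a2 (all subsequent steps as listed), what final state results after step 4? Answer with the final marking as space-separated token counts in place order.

5 7 0

(re-executing from step 1 with the substitution; state before step 1: [3 2 1])
1. fire a2 -> [3 2 1]
2. fire a3 -> [3 3 1]
3. fire a3 -> [3 4 1]
4. fire a4 -> [5 7 0]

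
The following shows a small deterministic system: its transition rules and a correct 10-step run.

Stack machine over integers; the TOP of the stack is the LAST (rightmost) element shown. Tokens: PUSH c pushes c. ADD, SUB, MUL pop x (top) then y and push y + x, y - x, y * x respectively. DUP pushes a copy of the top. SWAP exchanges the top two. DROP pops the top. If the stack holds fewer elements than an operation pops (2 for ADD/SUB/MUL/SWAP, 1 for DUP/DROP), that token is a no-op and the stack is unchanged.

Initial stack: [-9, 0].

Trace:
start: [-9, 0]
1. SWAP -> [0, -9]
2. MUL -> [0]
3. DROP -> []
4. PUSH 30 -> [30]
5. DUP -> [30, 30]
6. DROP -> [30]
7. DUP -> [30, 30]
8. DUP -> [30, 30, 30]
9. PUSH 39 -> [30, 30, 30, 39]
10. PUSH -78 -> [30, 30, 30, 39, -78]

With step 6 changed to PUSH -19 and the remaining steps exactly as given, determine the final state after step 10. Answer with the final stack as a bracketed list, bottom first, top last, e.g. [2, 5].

(re-executing from step 6 with the substitution; state before step 6: [30, 30])
6. PUSH -19 -> [30, 30, -19]
7. DUP -> [30, 30, -19, -19]
8. DUP -> [30, 30, -19, -19, -19]
9. PUSH 39 -> [30, 30, -19, -19, -19, 39]
10. PUSH -78 -> [30, 30, -19, -19, -19, 39, -78]

[30, 30, -19, -19, -19, 39, -78]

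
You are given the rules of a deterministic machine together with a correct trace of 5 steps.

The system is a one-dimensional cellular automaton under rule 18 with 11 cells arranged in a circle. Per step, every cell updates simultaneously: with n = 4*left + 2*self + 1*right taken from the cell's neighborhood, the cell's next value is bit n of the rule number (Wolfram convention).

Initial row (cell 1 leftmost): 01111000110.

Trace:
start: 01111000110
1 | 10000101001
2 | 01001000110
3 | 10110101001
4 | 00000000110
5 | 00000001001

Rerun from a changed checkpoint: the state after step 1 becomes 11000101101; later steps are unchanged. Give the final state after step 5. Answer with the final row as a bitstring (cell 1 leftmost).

00000001001

state after step 1 := 11000101101
2 | 00101000000
3 | 01000100000
4 | 10101010000
5 | 00000001001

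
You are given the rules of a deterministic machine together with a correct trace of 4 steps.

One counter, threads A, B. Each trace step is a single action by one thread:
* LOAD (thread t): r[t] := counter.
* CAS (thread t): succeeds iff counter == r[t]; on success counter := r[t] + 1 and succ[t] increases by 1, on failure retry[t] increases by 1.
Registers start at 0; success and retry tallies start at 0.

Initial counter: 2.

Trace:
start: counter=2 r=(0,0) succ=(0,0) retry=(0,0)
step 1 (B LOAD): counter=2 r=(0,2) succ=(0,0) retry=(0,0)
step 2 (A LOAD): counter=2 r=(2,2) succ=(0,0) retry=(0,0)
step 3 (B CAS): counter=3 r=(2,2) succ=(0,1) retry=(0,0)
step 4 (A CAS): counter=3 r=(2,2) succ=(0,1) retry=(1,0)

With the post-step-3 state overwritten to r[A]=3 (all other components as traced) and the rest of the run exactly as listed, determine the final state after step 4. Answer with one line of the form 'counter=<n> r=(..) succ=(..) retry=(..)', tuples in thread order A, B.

counter=4 r=(3,2) succ=(1,1) retry=(0,0)

state after step 3 := counter=3 r=(3,2) succ=(0,1) retry=(0,0)
step 4 (A CAS): counter=4 r=(3,2) succ=(1,1) retry=(0,0)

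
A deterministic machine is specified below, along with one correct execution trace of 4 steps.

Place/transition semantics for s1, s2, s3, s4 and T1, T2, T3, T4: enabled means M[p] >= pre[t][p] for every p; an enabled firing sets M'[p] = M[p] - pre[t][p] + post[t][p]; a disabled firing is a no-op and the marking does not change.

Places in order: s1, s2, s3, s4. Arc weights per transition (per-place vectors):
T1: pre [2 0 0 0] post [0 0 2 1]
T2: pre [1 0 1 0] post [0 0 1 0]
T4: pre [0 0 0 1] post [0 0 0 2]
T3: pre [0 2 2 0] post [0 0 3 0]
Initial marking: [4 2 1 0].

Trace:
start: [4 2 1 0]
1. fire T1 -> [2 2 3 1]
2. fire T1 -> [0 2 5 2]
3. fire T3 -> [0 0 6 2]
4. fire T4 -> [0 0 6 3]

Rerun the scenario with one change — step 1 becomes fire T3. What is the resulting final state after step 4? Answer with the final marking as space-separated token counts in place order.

2 0 4 2

(re-executing from step 1 with the substitution; state before step 1: [4 2 1 0])
1. fire T3 -> [4 2 1 0]
2. fire T1 -> [2 2 3 1]
3. fire T3 -> [2 0 4 1]
4. fire T4 -> [2 0 4 2]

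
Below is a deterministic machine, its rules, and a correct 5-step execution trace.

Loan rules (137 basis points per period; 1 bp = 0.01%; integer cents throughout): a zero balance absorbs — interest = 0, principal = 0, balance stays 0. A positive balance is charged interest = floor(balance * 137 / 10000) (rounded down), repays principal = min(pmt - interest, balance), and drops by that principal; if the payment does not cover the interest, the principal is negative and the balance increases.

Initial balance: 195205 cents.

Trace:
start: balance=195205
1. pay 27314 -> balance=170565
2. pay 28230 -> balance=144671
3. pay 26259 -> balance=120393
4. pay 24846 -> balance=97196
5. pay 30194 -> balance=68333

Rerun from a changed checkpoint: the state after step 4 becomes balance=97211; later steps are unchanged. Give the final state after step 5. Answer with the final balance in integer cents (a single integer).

state after step 4 := balance=97211
5. pay 30194 -> balance=68348

68348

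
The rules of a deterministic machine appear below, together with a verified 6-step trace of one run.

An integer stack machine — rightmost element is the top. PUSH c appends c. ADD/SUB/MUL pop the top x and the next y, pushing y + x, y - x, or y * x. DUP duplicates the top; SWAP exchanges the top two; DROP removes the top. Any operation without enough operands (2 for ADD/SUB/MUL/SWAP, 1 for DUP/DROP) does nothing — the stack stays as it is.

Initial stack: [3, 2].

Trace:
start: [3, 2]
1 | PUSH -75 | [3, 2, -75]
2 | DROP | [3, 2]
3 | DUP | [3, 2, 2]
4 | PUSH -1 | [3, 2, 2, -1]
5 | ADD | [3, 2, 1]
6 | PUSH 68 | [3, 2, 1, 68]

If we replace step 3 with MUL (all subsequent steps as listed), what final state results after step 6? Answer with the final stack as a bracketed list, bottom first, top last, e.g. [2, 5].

(re-executing from step 3 with the substitution; state before step 3: [3, 2])
3 | MUL | [6]
4 | PUSH -1 | [6, -1]
5 | ADD | [5]
6 | PUSH 68 | [5, 68]

[5, 68]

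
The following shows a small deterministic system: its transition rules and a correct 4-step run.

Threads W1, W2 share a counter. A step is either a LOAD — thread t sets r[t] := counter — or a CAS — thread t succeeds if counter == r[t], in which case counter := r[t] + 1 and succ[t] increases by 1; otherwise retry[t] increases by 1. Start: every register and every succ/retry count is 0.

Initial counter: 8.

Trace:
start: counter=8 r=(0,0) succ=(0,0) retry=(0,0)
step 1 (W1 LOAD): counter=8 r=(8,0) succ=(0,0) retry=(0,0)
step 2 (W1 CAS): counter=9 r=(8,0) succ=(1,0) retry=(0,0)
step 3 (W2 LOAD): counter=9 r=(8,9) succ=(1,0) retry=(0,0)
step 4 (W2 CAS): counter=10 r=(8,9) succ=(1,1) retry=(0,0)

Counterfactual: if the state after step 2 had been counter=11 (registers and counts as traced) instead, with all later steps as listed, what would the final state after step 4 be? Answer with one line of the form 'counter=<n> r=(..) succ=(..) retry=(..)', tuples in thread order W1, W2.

counter=12 r=(8,11) succ=(1,1) retry=(0,0)

state after step 2 := counter=11 r=(8,0) succ=(1,0) retry=(0,0)
step 3 (W2 LOAD): counter=11 r=(8,11) succ=(1,0) retry=(0,0)
step 4 (W2 CAS): counter=12 r=(8,11) succ=(1,1) retry=(0,0)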